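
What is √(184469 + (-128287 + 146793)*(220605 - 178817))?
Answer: √773513197 ≈ 27812.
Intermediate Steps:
√(184469 + (-128287 + 146793)*(220605 - 178817)) = √(184469 + 18506*41788) = √(184469 + 773328728) = √773513197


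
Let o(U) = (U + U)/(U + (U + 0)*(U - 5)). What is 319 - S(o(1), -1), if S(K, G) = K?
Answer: 959/3 ≈ 319.67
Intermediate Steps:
o(U) = 2*U/(U + U*(-5 + U)) (o(U) = (2*U)/(U + U*(-5 + U)) = 2*U/(U + U*(-5 + U)))
319 - S(o(1), -1) = 319 - 2/(-4 + 1) = 319 - 2/(-3) = 319 - 2*(-1)/3 = 319 - 1*(-⅔) = 319 + ⅔ = 959/3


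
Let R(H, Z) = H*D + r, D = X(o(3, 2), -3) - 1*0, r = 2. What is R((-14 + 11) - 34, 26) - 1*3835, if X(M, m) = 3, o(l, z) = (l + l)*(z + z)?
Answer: -3944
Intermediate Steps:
o(l, z) = 4*l*z (o(l, z) = (2*l)*(2*z) = 4*l*z)
D = 3 (D = 3 - 1*0 = 3 + 0 = 3)
R(H, Z) = 2 + 3*H (R(H, Z) = H*3 + 2 = 3*H + 2 = 2 + 3*H)
R((-14 + 11) - 34, 26) - 1*3835 = (2 + 3*((-14 + 11) - 34)) - 1*3835 = (2 + 3*(-3 - 34)) - 3835 = (2 + 3*(-37)) - 3835 = (2 - 111) - 3835 = -109 - 3835 = -3944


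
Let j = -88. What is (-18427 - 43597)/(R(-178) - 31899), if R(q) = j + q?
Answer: 62024/32165 ≈ 1.9283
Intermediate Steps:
R(q) = -88 + q
(-18427 - 43597)/(R(-178) - 31899) = (-18427 - 43597)/((-88 - 178) - 31899) = -62024/(-266 - 31899) = -62024/(-32165) = -62024*(-1/32165) = 62024/32165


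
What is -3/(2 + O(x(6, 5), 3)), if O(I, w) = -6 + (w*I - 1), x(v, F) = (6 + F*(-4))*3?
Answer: 3/131 ≈ 0.022901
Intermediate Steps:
x(v, F) = 18 - 12*F (x(v, F) = (6 - 4*F)*3 = 18 - 12*F)
O(I, w) = -7 + I*w (O(I, w) = -6 + (I*w - 1) = -6 + (-1 + I*w) = -7 + I*w)
-3/(2 + O(x(6, 5), 3)) = -3/(2 + (-7 + (18 - 12*5)*3)) = -3/(2 + (-7 + (18 - 60)*3)) = -3/(2 + (-7 - 42*3)) = -3/(2 + (-7 - 126)) = -3/(2 - 133) = -3/(-131) = -3*(-1/131) = 3/131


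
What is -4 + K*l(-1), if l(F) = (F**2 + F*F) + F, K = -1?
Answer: -5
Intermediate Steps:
l(F) = F + 2*F**2 (l(F) = (F**2 + F**2) + F = 2*F**2 + F = F + 2*F**2)
-4 + K*l(-1) = -4 - (-1)*(1 + 2*(-1)) = -4 - (-1)*(1 - 2) = -4 - (-1)*(-1) = -4 - 1*1 = -4 - 1 = -5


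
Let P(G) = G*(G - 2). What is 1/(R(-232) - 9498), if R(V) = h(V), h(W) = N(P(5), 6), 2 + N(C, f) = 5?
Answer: -1/9495 ≈ -0.00010532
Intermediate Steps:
P(G) = G*(-2 + G)
N(C, f) = 3 (N(C, f) = -2 + 5 = 3)
h(W) = 3
R(V) = 3
1/(R(-232) - 9498) = 1/(3 - 9498) = 1/(-9495) = -1/9495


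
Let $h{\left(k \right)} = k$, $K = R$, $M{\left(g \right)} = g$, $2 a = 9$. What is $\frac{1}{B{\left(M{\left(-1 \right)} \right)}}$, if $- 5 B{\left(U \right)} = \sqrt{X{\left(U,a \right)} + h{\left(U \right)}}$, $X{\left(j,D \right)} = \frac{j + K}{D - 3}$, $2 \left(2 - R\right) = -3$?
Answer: $- \frac{5 \sqrt{6}}{2} \approx -6.1237$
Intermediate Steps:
$a = \frac{9}{2}$ ($a = \frac{1}{2} \cdot 9 = \frac{9}{2} \approx 4.5$)
$R = \frac{7}{2}$ ($R = 2 - - \frac{3}{2} = 2 + \frac{3}{2} = \frac{7}{2} \approx 3.5$)
$K = \frac{7}{2} \approx 3.5$
$X{\left(j,D \right)} = \frac{\frac{7}{2} + j}{-3 + D}$ ($X{\left(j,D \right)} = \frac{j + \frac{7}{2}}{D - 3} = \frac{\frac{7}{2} + j}{-3 + D}$)
$B{\left(U \right)} = - \frac{\sqrt{\frac{7}{3} + \frac{5 U}{3}}}{5}$ ($B{\left(U \right)} = - \frac{\sqrt{\frac{\frac{7}{2} + U}{-3 + \frac{9}{2}} + U}}{5} = - \frac{\sqrt{\frac{\frac{7}{2} + U}{\frac{3}{2}} + U}}{5} = - \frac{\sqrt{\frac{2 \left(\frac{7}{2} + U\right)}{3} + U}}{5} = - \frac{\sqrt{\left(\frac{7}{3} + \frac{2 U}{3}\right) + U}}{5} = - \frac{\sqrt{\frac{7}{3} + \frac{5 U}{3}}}{5}$)
$\frac{1}{B{\left(M{\left(-1 \right)} \right)}} = \frac{1}{\left(- \frac{1}{15}\right) \sqrt{21 + 15 \left(-1\right)}} = \frac{1}{\left(- \frac{1}{15}\right) \sqrt{21 - 15}} = \frac{1}{\left(- \frac{1}{15}\right) \sqrt{6}} = - \frac{5 \sqrt{6}}{2}$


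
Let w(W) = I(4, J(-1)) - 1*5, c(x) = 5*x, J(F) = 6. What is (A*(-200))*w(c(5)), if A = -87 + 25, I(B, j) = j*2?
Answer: 86800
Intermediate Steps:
I(B, j) = 2*j
w(W) = 7 (w(W) = 2*6 - 1*5 = 12 - 5 = 7)
A = -62
(A*(-200))*w(c(5)) = -62*(-200)*7 = 12400*7 = 86800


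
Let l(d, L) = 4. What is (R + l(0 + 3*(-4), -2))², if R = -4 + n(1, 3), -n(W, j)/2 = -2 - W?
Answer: 36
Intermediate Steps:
n(W, j) = 4 + 2*W (n(W, j) = -2*(-2 - W) = 4 + 2*W)
R = 2 (R = -4 + (4 + 2*1) = -4 + (4 + 2) = -4 + 6 = 2)
(R + l(0 + 3*(-4), -2))² = (2 + 4)² = 6² = 36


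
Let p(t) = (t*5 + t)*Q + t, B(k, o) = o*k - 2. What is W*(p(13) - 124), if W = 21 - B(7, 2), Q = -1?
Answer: -1701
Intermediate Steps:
B(k, o) = -2 + k*o (B(k, o) = k*o - 2 = -2 + k*o)
p(t) = -5*t (p(t) = (t*5 + t)*(-1) + t = (5*t + t)*(-1) + t = (6*t)*(-1) + t = -6*t + t = -5*t)
W = 9 (W = 21 - (-2 + 7*2) = 21 - (-2 + 14) = 21 - 1*12 = 21 - 12 = 9)
W*(p(13) - 124) = 9*(-5*13 - 124) = 9*(-65 - 124) = 9*(-189) = -1701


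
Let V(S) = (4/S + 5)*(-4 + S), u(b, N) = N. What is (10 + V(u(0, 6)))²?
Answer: 4096/9 ≈ 455.11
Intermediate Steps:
V(S) = (-4 + S)*(5 + 4/S) (V(S) = (5 + 4/S)*(-4 + S) = (-4 + S)*(5 + 4/S))
(10 + V(u(0, 6)))² = (10 + (-16 - 16/6 + 5*6))² = (10 + (-16 - 16*⅙ + 30))² = (10 + (-16 - 8/3 + 30))² = (10 + 34/3)² = (64/3)² = 4096/9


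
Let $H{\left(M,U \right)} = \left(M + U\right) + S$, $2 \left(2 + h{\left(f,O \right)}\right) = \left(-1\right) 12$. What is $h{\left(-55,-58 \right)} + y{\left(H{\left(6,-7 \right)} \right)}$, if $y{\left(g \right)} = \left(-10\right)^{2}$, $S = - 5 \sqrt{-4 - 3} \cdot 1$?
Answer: $92$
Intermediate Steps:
$h{\left(f,O \right)} = -8$ ($h{\left(f,O \right)} = -2 + \frac{\left(-1\right) 12}{2} = -2 + \frac{1}{2} \left(-12\right) = -2 - 6 = -8$)
$S = - 5 i \sqrt{7}$ ($S = - 5 \sqrt{-7} \cdot 1 = - 5 i \sqrt{7} \cdot 1 = - 5 i \sqrt{7} \approx - 13.229 i$)
$H{\left(M,U \right)} = M + U - 5 i \sqrt{7}$ ($H{\left(M,U \right)} = \left(M + U\right) - 5 i \sqrt{7} = M + U - 5 i \sqrt{7}$)
$y{\left(g \right)} = 100$
$h{\left(-55,-58 \right)} + y{\left(H{\left(6,-7 \right)} \right)} = -8 + 100 = 92$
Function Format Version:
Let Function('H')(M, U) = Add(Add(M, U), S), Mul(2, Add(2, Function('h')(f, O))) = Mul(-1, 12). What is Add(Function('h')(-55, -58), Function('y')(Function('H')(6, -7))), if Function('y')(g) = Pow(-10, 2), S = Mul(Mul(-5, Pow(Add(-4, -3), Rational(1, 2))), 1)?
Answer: 92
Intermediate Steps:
Function('h')(f, O) = -8 (Function('h')(f, O) = Add(-2, Mul(Rational(1, 2), Mul(-1, 12))) = Add(-2, Mul(Rational(1, 2), -12)) = Add(-2, -6) = -8)
S = Mul(-5, I, Pow(7, Rational(1, 2))) (S = Mul(Mul(-5, Pow(-7, Rational(1, 2))), 1) = Mul(Mul(-5, Mul(I, Pow(7, Rational(1, 2)))), 1) = Mul(Mul(-5, I, Pow(7, Rational(1, 2))), 1) = Mul(-5, I, Pow(7, Rational(1, 2))) ≈ Mul(-13.229, I))
Function('H')(M, U) = Add(M, U, Mul(-5, I, Pow(7, Rational(1, 2)))) (Function('H')(M, U) = Add(Add(M, U), Mul(-5, I, Pow(7, Rational(1, 2)))) = Add(M, U, Mul(-5, I, Pow(7, Rational(1, 2)))))
Function('y')(g) = 100
Add(Function('h')(-55, -58), Function('y')(Function('H')(6, -7))) = Add(-8, 100) = 92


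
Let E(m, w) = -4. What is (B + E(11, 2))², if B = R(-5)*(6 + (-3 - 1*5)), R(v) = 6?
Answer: 256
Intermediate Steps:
B = -12 (B = 6*(6 + (-3 - 1*5)) = 6*(6 + (-3 - 5)) = 6*(6 - 8) = 6*(-2) = -12)
(B + E(11, 2))² = (-12 - 4)² = (-16)² = 256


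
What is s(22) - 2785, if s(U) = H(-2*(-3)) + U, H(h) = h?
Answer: -2757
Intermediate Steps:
s(U) = 6 + U (s(U) = -2*(-3) + U = 6 + U)
s(22) - 2785 = (6 + 22) - 2785 = 28 - 2785 = -2757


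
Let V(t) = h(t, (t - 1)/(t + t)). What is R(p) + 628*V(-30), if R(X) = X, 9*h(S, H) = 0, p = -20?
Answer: -20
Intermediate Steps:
h(S, H) = 0 (h(S, H) = (⅑)*0 = 0)
V(t) = 0
R(p) + 628*V(-30) = -20 + 628*0 = -20 + 0 = -20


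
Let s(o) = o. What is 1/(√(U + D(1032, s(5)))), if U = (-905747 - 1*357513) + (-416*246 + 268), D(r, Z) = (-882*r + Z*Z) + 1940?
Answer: -I*√2273587/2273587 ≈ -0.0006632*I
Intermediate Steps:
D(r, Z) = 1940 + Z² - 882*r (D(r, Z) = (-882*r + Z²) + 1940 = (Z² - 882*r) + 1940 = 1940 + Z² - 882*r)
U = -1365328 (U = (-905747 - 357513) + (-102336 + 268) = -1263260 - 102068 = -1365328)
1/(√(U + D(1032, s(5)))) = 1/(√(-1365328 + (1940 + 5² - 882*1032))) = 1/(√(-1365328 + (1940 + 25 - 910224))) = 1/(√(-1365328 - 908259)) = 1/(√(-2273587)) = 1/(I*√2273587) = -I*√2273587/2273587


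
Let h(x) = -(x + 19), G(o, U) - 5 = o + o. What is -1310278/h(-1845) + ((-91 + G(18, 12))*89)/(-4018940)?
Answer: -263296026981/366929222 ≈ -717.57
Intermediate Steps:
G(o, U) = 5 + 2*o (G(o, U) = 5 + (o + o) = 5 + 2*o)
h(x) = -19 - x (h(x) = -(19 + x) = -19 - x)
-1310278/h(-1845) + ((-91 + G(18, 12))*89)/(-4018940) = -1310278/(-19 - 1*(-1845)) + ((-91 + (5 + 2*18))*89)/(-4018940) = -1310278/(-19 + 1845) + ((-91 + (5 + 36))*89)*(-1/4018940) = -1310278/1826 + ((-91 + 41)*89)*(-1/4018940) = -1310278*1/1826 - 50*89*(-1/4018940) = -655139/913 - 4450*(-1/4018940) = -655139/913 + 445/401894 = -263296026981/366929222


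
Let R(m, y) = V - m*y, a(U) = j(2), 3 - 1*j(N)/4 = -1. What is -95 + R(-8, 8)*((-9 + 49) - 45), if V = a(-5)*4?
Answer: -735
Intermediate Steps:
j(N) = 16 (j(N) = 12 - 4*(-1) = 12 + 4 = 16)
a(U) = 16
V = 64 (V = 16*4 = 64)
R(m, y) = 64 - m*y
-95 + R(-8, 8)*((-9 + 49) - 45) = -95 + (64 - 1*(-8)*8)*((-9 + 49) - 45) = -95 + (64 + 64)*(40 - 45) = -95 + 128*(-5) = -95 - 640 = -735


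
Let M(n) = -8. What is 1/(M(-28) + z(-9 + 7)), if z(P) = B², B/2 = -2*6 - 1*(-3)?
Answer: 1/316 ≈ 0.0031646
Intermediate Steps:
B = -18 (B = 2*(-2*6 - 1*(-3)) = 2*(-12 + 3) = 2*(-9) = -18)
z(P) = 324 (z(P) = (-18)² = 324)
1/(M(-28) + z(-9 + 7)) = 1/(-8 + 324) = 1/316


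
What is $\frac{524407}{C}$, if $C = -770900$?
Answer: $- \frac{40339}{59300} \approx -0.68025$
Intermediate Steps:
$\frac{524407}{C} = \frac{524407}{-770900} = 524407 \left(- \frac{1}{770900}\right) = - \frac{40339}{59300}$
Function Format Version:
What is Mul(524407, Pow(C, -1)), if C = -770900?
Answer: Rational(-40339, 59300) ≈ -0.68025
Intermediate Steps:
Mul(524407, Pow(C, -1)) = Mul(524407, Pow(-770900, -1)) = Mul(524407, Rational(-1, 770900)) = Rational(-40339, 59300)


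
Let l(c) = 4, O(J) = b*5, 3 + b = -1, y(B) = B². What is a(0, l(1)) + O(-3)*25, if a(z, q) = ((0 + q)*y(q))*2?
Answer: -372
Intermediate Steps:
b = -4 (b = -3 - 1 = -4)
O(J) = -20 (O(J) = -4*5 = -20)
a(z, q) = 2*q³ (a(z, q) = ((0 + q)*q²)*2 = (q*q²)*2 = q³*2 = 2*q³)
a(0, l(1)) + O(-3)*25 = 2*4³ - 20*25 = 2*64 - 500 = 128 - 500 = -372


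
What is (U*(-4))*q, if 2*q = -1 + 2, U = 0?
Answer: 0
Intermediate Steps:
q = ½ (q = (-1 + 2)/2 = (½)*1 = ½ ≈ 0.50000)
(U*(-4))*q = (0*(-4))*(½) = 0*(½) = 0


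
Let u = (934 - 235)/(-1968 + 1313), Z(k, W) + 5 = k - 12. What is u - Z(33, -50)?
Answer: -11179/655 ≈ -17.067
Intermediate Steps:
Z(k, W) = -17 + k (Z(k, W) = -5 + (k - 12) = -5 + (-12 + k) = -17 + k)
u = -699/655 (u = 699/(-655) = 699*(-1/655) = -699/655 ≈ -1.0672)
u - Z(33, -50) = -699/655 - (-17 + 33) = -699/655 - 1*16 = -699/655 - 16 = -11179/655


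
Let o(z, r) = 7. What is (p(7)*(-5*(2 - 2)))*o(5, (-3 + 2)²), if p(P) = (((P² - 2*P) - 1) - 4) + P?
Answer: 0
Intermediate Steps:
p(P) = -5 + P² - P (p(P) = ((-1 + P² - 2*P) - 4) + P = (-5 + P² - 2*P) + P = -5 + P² - P)
(p(7)*(-5*(2 - 2)))*o(5, (-3 + 2)²) = ((-5 + 7² - 1*7)*(-5*(2 - 2)))*7 = ((-5 + 49 - 7)*(-5*0))*7 = (37*0)*7 = 0*7 = 0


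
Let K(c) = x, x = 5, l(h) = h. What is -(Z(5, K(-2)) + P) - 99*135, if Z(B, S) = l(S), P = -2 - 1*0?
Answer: -13368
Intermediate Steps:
P = -2 (P = -2 + 0 = -2)
K(c) = 5
Z(B, S) = S
-(Z(5, K(-2)) + P) - 99*135 = -(5 - 2) - 99*135 = -1*3 - 13365 = -3 - 13365 = -13368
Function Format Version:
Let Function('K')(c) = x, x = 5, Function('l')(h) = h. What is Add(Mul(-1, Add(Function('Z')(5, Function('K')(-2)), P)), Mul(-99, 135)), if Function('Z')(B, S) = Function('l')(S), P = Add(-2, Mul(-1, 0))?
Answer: -13368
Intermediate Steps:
P = -2 (P = Add(-2, 0) = -2)
Function('K')(c) = 5
Function('Z')(B, S) = S
Add(Mul(-1, Add(Function('Z')(5, Function('K')(-2)), P)), Mul(-99, 135)) = Add(Mul(-1, Add(5, -2)), Mul(-99, 135)) = Add(Mul(-1, 3), -13365) = Add(-3, -13365) = -13368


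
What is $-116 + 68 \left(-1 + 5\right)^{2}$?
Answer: $972$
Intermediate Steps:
$-116 + 68 \left(-1 + 5\right)^{2} = -116 + 68 \cdot 4^{2} = -116 + 68 \cdot 16 = -116 + 1088 = 972$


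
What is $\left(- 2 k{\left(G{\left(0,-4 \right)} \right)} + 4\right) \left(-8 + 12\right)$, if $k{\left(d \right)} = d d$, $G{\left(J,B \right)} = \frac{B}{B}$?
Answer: $8$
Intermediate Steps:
$G{\left(J,B \right)} = 1$
$k{\left(d \right)} = d^{2}$
$\left(- 2 k{\left(G{\left(0,-4 \right)} \right)} + 4\right) \left(-8 + 12\right) = \left(- 2 \cdot 1^{2} + 4\right) \left(-8 + 12\right) = \left(\left(-2\right) 1 + 4\right) 4 = \left(-2 + 4\right) 4 = 2 \cdot 4 = 8$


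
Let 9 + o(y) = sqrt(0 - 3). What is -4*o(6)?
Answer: 36 - 4*I*sqrt(3) ≈ 36.0 - 6.9282*I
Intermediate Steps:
o(y) = -9 + I*sqrt(3) (o(y) = -9 + sqrt(0 - 3) = -9 + sqrt(-3) = -9 + I*sqrt(3))
-4*o(6) = -4*(-9 + I*sqrt(3)) = 36 - 4*I*sqrt(3)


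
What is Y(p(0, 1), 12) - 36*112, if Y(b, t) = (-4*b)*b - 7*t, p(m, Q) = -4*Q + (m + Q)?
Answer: -4152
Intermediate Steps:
p(m, Q) = m - 3*Q (p(m, Q) = -4*Q + (Q + m) = m - 3*Q)
Y(b, t) = -7*t - 4*b² (Y(b, t) = -4*b² - 7*t = -7*t - 4*b²)
Y(p(0, 1), 12) - 36*112 = (-7*12 - 4*(0 - 3*1)²) - 36*112 = (-84 - 4*(0 - 3)²) - 4032 = (-84 - 4*(-3)²) - 4032 = (-84 - 4*9) - 4032 = (-84 - 36) - 4032 = -120 - 4032 = -4152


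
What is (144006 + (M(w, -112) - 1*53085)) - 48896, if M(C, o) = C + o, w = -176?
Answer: 41737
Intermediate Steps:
(144006 + (M(w, -112) - 1*53085)) - 48896 = (144006 + ((-176 - 112) - 1*53085)) - 48896 = (144006 + (-288 - 53085)) - 48896 = (144006 - 53373) - 48896 = 90633 - 48896 = 41737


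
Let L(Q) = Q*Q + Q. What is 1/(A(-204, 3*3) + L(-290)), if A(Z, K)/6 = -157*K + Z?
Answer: 1/74108 ≈ 1.3494e-5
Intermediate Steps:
A(Z, K) = -942*K + 6*Z (A(Z, K) = 6*(-157*K + Z) = 6*(Z - 157*K) = -942*K + 6*Z)
L(Q) = Q + Q² (L(Q) = Q² + Q = Q + Q²)
1/(A(-204, 3*3) + L(-290)) = 1/((-2826*3 + 6*(-204)) - 290*(1 - 290)) = 1/((-942*9 - 1224) - 290*(-289)) = 1/((-8478 - 1224) + 83810) = 1/(-9702 + 83810) = 1/74108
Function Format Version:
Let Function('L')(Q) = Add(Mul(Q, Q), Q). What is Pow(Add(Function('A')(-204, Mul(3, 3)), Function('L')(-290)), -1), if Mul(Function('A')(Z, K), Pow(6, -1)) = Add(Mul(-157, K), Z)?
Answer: Rational(1, 74108) ≈ 1.3494e-5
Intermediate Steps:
Function('A')(Z, K) = Add(Mul(-942, K), Mul(6, Z)) (Function('A')(Z, K) = Mul(6, Add(Mul(-157, K), Z)) = Mul(6, Add(Z, Mul(-157, K))) = Add(Mul(-942, K), Mul(6, Z)))
Function('L')(Q) = Add(Q, Pow(Q, 2)) (Function('L')(Q) = Add(Pow(Q, 2), Q) = Add(Q, Pow(Q, 2)))
Pow(Add(Function('A')(-204, Mul(3, 3)), Function('L')(-290)), -1) = Pow(Add(Add(Mul(-942, Mul(3, 3)), Mul(6, -204)), Mul(-290, Add(1, -290))), -1) = Pow(Add(Add(Mul(-942, 9), -1224), Mul(-290, -289)), -1) = Pow(Add(Add(-8478, -1224), 83810), -1) = Pow(Add(-9702, 83810), -1) = Pow(74108, -1) = Rational(1, 74108)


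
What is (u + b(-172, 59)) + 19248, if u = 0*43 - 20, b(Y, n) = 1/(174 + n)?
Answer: 4480125/233 ≈ 19228.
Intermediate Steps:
u = -20 (u = 0 - 20 = -20)
(u + b(-172, 59)) + 19248 = (-20 + 1/(174 + 59)) + 19248 = (-20 + 1/233) + 19248 = -4659/233 + 19248 = 4480125/233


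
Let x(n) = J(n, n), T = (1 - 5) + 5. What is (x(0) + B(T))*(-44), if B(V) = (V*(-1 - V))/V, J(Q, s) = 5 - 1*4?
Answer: 44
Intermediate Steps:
J(Q, s) = 1 (J(Q, s) = 5 - 4 = 1)
T = 1 (T = -4 + 5 = 1)
B(V) = -1 - V
x(n) = 1
(x(0) + B(T))*(-44) = (1 + (-1 - 1*1))*(-44) = (1 + (-1 - 1))*(-44) = (1 - 2)*(-44) = -1*(-44) = 44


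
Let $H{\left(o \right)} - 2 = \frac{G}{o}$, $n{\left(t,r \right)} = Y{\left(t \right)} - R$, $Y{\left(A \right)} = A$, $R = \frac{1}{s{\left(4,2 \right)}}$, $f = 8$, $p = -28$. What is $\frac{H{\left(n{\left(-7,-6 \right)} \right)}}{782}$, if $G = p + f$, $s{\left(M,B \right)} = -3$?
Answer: $\frac{5}{782} \approx 0.0063939$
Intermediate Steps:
$R = - \frac{1}{3}$ ($R = \frac{1}{-3} = - \frac{1}{3} \approx -0.33333$)
$n{\left(t,r \right)} = \frac{1}{3} + t$ ($n{\left(t,r \right)} = t - - \frac{1}{3} = t + \frac{1}{3} = \frac{1}{3} + t$)
$G = -20$ ($G = -28 + 8 = -20$)
$H{\left(o \right)} = 2 - \frac{20}{o}$
$\frac{H{\left(n{\left(-7,-6 \right)} \right)}}{782} = \frac{2 - \frac{20}{\frac{1}{3} - 7}}{782} = \left(2 - \frac{20}{- \frac{20}{3}}\right) \frac{1}{782} = \left(2 - -3\right) \frac{1}{782} = \left(2 + 3\right) \frac{1}{782} = 5 \cdot \frac{1}{782} = \frac{5}{782}$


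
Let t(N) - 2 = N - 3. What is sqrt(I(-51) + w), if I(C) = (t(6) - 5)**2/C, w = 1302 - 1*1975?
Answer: I*sqrt(673) ≈ 25.942*I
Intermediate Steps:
t(N) = -1 + N (t(N) = 2 + (N - 3) = 2 + (-3 + N) = -1 + N)
w = -673 (w = 1302 - 1975 = -673)
I(C) = 0 (I(C) = ((-1 + 6) - 5)**2/C = (5 - 5)**2/C = 0**2/C = 0/C = 0)
sqrt(I(-51) + w) = sqrt(0 - 673) = sqrt(-673) = I*sqrt(673)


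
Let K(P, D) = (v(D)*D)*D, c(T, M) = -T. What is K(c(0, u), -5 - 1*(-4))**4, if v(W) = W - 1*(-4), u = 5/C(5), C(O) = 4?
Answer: 81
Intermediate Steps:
u = 5/4 ≈ 1.2500
v(W) = 4 + W (v(W) = W + 4 = 4 + W)
K(P, D) = D**2*(4 + D) (K(P, D) = ((4 + D)*D)*D = (D*(4 + D))*D = D**2*(4 + D))
K(c(0, u), -5 - 1*(-4))**4 = ((-5 - 1*(-4))**2*(4 + (-5 - 1*(-4))))**4 = ((-5 + 4)**2*(4 + (-5 + 4)))**4 = ((-1)**2*(4 - 1))**4 = (1*3)**4 = 3**4 = 81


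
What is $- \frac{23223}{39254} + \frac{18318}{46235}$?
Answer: $- \frac{354660633}{1814908690} \approx -0.19542$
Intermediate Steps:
$- \frac{23223}{39254} + \frac{18318}{46235} = - \frac{354660633}{1814908690}$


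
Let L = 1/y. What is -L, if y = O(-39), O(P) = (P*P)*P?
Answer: 1/59319 ≈ 1.6858e-5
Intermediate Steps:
O(P) = P**3 (O(P) = P**2*P = P**3)
y = -59319 (y = (-39)**3 = -59319)
L = -1/59319 (L = 1/(-59319) = -1/59319 ≈ -1.6858e-5)
-L = -1*(-1/59319) = 1/59319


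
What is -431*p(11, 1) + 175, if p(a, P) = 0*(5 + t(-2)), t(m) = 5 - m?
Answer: 175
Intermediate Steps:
p(a, P) = 0 (p(a, P) = 0*(5 + (5 - 1*(-2))) = 0*(5 + (5 + 2)) = 0*(5 + 7) = 0*12 = 0)
-431*p(11, 1) + 175 = -431*0 + 175 = 0 + 175 = 175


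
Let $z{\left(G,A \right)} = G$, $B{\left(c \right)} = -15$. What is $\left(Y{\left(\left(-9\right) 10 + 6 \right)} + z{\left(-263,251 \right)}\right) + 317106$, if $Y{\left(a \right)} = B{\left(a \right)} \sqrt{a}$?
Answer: $316843 - 30 i \sqrt{21} \approx 3.1684 \cdot 10^{5} - 137.48 i$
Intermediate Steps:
$Y{\left(a \right)} = - 15 \sqrt{a}$
$\left(Y{\left(\left(-9\right) 10 + 6 \right)} + z{\left(-263,251 \right)}\right) + 317106 = \left(- 15 \sqrt{\left(-9\right) 10 + 6} - 263\right) + 317106 = \left(- 15 \sqrt{-90 + 6} - 263\right) + 317106 = \left(- 15 \sqrt{-84} - 263\right) + 317106 = \left(- 15 \cdot 2 i \sqrt{21} - 263\right) + 317106 = \left(- 30 i \sqrt{21} - 263\right) + 317106 = \left(-263 - 30 i \sqrt{21}\right) + 317106 = 316843 - 30 i \sqrt{21}$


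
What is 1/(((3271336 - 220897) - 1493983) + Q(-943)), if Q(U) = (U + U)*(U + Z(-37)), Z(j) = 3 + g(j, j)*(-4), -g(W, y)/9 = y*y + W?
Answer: -1/87108176 ≈ -1.1480e-8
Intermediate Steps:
g(W, y) = -9*W - 9*y² (g(W, y) = -9*(y*y + W) = -9*(y² + W) = -9*(W + y²) = -9*W - 9*y²)
Z(j) = 3 + 36*j + 36*j² (Z(j) = 3 + (-9*j - 9*j²)*(-4) = 3 + (36*j + 36*j²) = 3 + 36*j + 36*j²)
Q(U) = 2*U*(47955 + U) (Q(U) = (U + U)*(U + (3 + 36*(-37) + 36*(-37)²)) = (2*U)*(U + (3 - 1332 + 36*1369)) = (2*U)*(U + (3 - 1332 + 49284)) = (2*U)*(U + 47955) = (2*U)*(47955 + U) = 2*U*(47955 + U))
1/(((3271336 - 220897) - 1493983) + Q(-943)) = 1/(((3271336 - 220897) - 1493983) + 2*(-943)*(47955 - 943)) = 1/((3050439 - 1493983) + 2*(-943)*47012) = 1/(1556456 - 88664632) = 1/(-87108176) = -1/87108176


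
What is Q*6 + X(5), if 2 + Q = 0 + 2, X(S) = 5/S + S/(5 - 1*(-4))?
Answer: 14/9 ≈ 1.5556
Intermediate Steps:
X(S) = 5/S + S/9 (X(S) = 5/S + S/(5 + 4) = 5/S + S/9)
Q = 0 (Q = -2 + (0 + 2) = -2 + 2 = 0)
Q*6 + X(5) = 0*6 + (5/5 + (⅑)*5) = 0 + (5*(⅕) + 5/9) = 0 + (1 + 5/9) = 0 + 14/9 = 14/9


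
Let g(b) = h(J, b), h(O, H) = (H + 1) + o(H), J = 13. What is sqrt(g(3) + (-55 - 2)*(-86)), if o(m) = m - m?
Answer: sqrt(4906) ≈ 70.043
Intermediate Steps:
o(m) = 0
h(O, H) = 1 + H (h(O, H) = (H + 1) + 0 = (1 + H) + 0 = 1 + H)
g(b) = 1 + b
sqrt(g(3) + (-55 - 2)*(-86)) = sqrt((1 + 3) + (-55 - 2)*(-86)) = sqrt(4 - 57*(-86)) = sqrt(4 + 4902) = sqrt(4906)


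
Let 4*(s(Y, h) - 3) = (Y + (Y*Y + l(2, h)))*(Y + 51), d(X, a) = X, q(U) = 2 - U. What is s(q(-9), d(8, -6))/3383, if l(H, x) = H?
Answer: 2080/3383 ≈ 0.61484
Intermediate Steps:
s(Y, h) = 3 + (51 + Y)*(2 + Y + Y²)/4 (s(Y, h) = 3 + ((Y + (Y*Y + 2))*(Y + 51))/4 = 3 + ((Y + (Y² + 2))*(51 + Y))/4 = 3 + ((Y + (2 + Y²))*(51 + Y))/4 = 3 + ((2 + Y + Y²)*(51 + Y))/4 = 3 + ((51 + Y)*(2 + Y + Y²))/4 = 3 + (51 + Y)*(2 + Y + Y²)/4)
s(q(-9), d(8, -6))/3383 = (57/2 + 13*(2 - 1*(-9))² + (2 - 1*(-9))³/4 + 53*(2 - 1*(-9))/4)/3383 = (57/2 + 13*(2 + 9)² + (2 + 9)³/4 + 53*(2 + 9)/4)*(1/3383) = (57/2 + 13*11² + (¼)*11³ + (53/4)*11)*(1/3383) = (57/2 + 13*121 + (¼)*1331 + 583/4)*(1/3383) = (57/2 + 1573 + 1331/4 + 583/4)*(1/3383) = 2080*(1/3383) = 2080/3383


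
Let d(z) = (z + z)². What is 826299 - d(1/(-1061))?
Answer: 930182136575/1125721 ≈ 8.2630e+5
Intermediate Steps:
d(z) = 4*z² (d(z) = (2*z)² = 4*z²)
826299 - d(1/(-1061)) = 826299 - 4*(1/(-1061))² = 826299 - 4*(-1/1061)² = 826299 - 4/1125721 = 930182136575/1125721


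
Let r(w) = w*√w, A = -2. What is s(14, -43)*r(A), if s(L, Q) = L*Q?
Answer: 1204*I*√2 ≈ 1702.7*I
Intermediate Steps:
r(w) = w^(3/2)
s(14, -43)*r(A) = (14*(-43))*(-2)^(3/2) = -(-1204)*I*√2 = 1204*I*√2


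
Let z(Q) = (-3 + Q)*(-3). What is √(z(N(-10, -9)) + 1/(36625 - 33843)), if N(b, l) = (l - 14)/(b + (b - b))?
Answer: 4*√6349915/6955 ≈ 1.4493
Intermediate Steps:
N(b, l) = (-14 + l)/b (N(b, l) = (-14 + l)/(b + 0) = (-14 + l)/b)
z(Q) = 9 - 3*Q
√(z(N(-10, -9)) + 1/(36625 - 33843)) = √((9 - 3*(-14 - 9)/(-10)) + 1/(36625 - 33843)) = √((9 - (-3)*(-23)/10) + 1/2782) = √((9 - 3*23/10) + 1/2782) = √((9 - 69/10) + 1/2782) = √(21/10 + 1/2782) = √(14608/6955) = 4*√6349915/6955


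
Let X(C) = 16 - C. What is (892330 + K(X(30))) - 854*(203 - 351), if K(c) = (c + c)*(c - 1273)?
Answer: 1054758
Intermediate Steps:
K(c) = 2*c*(-1273 + c) (K(c) = (2*c)*(-1273 + c) = 2*c*(-1273 + c))
(892330 + K(X(30))) - 854*(203 - 351) = (892330 + 2*(16 - 1*30)*(-1273 + (16 - 1*30))) - 854*(203 - 351) = (892330 + 2*(16 - 30)*(-1273 + (16 - 30))) - 854*(-148) = (892330 + 2*(-14)*(-1273 - 14)) + 126392 = (892330 + 2*(-14)*(-1287)) + 126392 = (892330 + 36036) + 126392 = 928366 + 126392 = 1054758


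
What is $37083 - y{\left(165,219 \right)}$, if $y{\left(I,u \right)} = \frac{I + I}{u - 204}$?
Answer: $37061$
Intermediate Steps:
$y{\left(I,u \right)} = \frac{2 I}{-204 + u}$
$37083 - y{\left(165,219 \right)} = 37083 - 2 \cdot 165 \frac{1}{-204 + 219} = 37083 - 2 \cdot 165 \cdot \frac{1}{15} = 37083 - 22 = 37061$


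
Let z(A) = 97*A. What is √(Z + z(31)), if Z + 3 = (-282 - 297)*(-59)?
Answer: √37165 ≈ 192.78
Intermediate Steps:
Z = 34158 (Z = -3 + (-282 - 297)*(-59) = -3 - 579*(-59) = -3 + 34161 = 34158)
√(Z + z(31)) = √(34158 + 97*31) = √(34158 + 3007) = √37165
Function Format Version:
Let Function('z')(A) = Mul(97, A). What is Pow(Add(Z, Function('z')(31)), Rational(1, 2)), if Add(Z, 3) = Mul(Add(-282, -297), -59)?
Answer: Pow(37165, Rational(1, 2)) ≈ 192.78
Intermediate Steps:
Z = 34158 (Z = Add(-3, Mul(Add(-282, -297), -59)) = Add(-3, Mul(-579, -59)) = Add(-3, 34161) = 34158)
Pow(Add(Z, Function('z')(31)), Rational(1, 2)) = Pow(Add(34158, Mul(97, 31)), Rational(1, 2)) = Pow(Add(34158, 3007), Rational(1, 2)) = Pow(37165, Rational(1, 2))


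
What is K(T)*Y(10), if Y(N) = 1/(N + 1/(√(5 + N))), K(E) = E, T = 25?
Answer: 3750/1499 - 25*√15/1499 ≈ 2.4371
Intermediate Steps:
Y(N) = 1/(N + (5 + N)^(-½))
K(T)*Y(10) = 25*(√(5 + 10)/(1 + 10*√(5 + 10))) = 25*(√15/(1 + 10*√15)) = 25*√15/(1 + 10*√15)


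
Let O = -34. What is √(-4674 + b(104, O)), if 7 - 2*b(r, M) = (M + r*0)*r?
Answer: 3*I*√1290/2 ≈ 53.875*I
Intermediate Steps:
b(r, M) = 7/2 - M*r/2 (b(r, M) = 7/2 - (M + r*0)*r/2 = 7/2 - (M + 0)*r/2 = 7/2 - M*r/2)
√(-4674 + b(104, O)) = √(-4674 + (7/2 - ½*(-34)*104)) = √(-4674 + (7/2 + 1768)) = √(-4674 + 3543/2) = √(-5805/2) = 3*I*√1290/2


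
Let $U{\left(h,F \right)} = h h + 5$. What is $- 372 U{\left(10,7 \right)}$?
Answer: $-39060$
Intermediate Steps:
$U{\left(h,F \right)} = 5 + h^{2}$ ($U{\left(h,F \right)} = h^{2} + 5 = 5 + h^{2}$)
$- 372 U{\left(10,7 \right)} = - 372 \left(5 + 10^{2}\right) = - 372 \left(5 + 100\right) = \left(-372\right) 105 = -39060$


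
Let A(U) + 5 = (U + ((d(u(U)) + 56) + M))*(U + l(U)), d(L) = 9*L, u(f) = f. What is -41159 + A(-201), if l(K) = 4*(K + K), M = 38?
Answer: 3424880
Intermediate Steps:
l(K) = 8*K (l(K) = 4*(2*K) = 8*K)
A(U) = -5 + 9*U*(94 + 10*U) (A(U) = -5 + (U + ((9*U + 56) + 38))*(U + 8*U) = -5 + (U + ((56 + 9*U) + 38))*(9*U) = -5 + (U + (94 + 9*U))*(9*U) = -5 + (94 + 10*U)*(9*U) = -5 + 9*U*(94 + 10*U))
-41159 + A(-201) = -41159 + (-5 + 90*(-201)**2 + 846*(-201)) = -41159 + (-5 + 90*40401 - 170046) = -41159 + (-5 + 3636090 - 170046) = -41159 + 3466039 = 3424880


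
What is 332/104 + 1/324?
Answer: 13459/4212 ≈ 3.1954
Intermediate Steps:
332/104 + 1/324 = 332*(1/104) + 1*(1/324) = 83/26 + 1/324 = 13459/4212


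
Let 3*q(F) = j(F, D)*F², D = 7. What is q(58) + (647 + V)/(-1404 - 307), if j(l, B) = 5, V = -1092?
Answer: 28780355/5133 ≈ 5606.9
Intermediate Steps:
q(F) = 5*F²/3 (q(F) = (5*F²)/3 = 5*F²/3)
q(58) + (647 + V)/(-1404 - 307) = (5/3)*58² + (647 - 1092)/(-1404 - 307) = (5/3)*3364 - 445/(-1711) = 16820/3 - 445*(-1/1711) = 16820/3 + 445/1711 = 28780355/5133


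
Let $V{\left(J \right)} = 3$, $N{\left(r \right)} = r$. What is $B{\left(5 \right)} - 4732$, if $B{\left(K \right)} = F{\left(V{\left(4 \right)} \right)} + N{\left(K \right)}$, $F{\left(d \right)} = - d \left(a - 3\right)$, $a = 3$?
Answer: $-4727$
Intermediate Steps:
$F{\left(d \right)} = 0$ ($F{\left(d \right)} = - d \left(3 - 3\right) = - d 0 = \left(-1\right) 0 = 0$)
$B{\left(K \right)} = K$ ($B{\left(K \right)} = 0 + K = K$)
$B{\left(5 \right)} - 4732 = 5 - 4732 = -4727$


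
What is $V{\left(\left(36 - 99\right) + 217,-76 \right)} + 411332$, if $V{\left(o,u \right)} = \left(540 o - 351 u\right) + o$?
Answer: $521322$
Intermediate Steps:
$V{\left(o,u \right)} = - 351 u + 541 o$ ($V{\left(o,u \right)} = \left(- 351 u + 540 o\right) + o = - 351 u + 541 o$)
$V{\left(\left(36 - 99\right) + 217,-76 \right)} + 411332 = \left(\left(-351\right) \left(-76\right) + 541 \left(\left(36 - 99\right) + 217\right)\right) + 411332 = \left(26676 + 541 \left(-63 + 217\right)\right) + 411332 = \left(26676 + 541 \cdot 154\right) + 411332 = \left(26676 + 83314\right) + 411332 = 109990 + 411332 = 521322$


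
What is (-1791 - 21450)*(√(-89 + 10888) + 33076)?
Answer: -768719316 - 23241*√10799 ≈ -7.7113e+8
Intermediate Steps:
(-1791 - 21450)*(√(-89 + 10888) + 33076) = -23241*(√10799 + 33076) = -23241*(33076 + √10799) = -768719316 - 23241*√10799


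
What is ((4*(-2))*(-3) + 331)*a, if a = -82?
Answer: -29110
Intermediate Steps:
((4*(-2))*(-3) + 331)*a = ((4*(-2))*(-3) + 331)*(-82) = (-8*(-3) + 331)*(-82) = (24 + 331)*(-82) = 355*(-82) = -29110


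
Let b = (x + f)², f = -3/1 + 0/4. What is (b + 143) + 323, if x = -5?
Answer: 530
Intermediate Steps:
f = -3 (f = -3*1 + 0*(¼) = -3 + 0 = -3)
b = 64 (b = (-5 - 3)² = (-8)² = 64)
(b + 143) + 323 = (64 + 143) + 323 = 207 + 323 = 530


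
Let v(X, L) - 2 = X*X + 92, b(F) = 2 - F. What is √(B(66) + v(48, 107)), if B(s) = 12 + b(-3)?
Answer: √2415 ≈ 49.143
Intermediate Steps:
v(X, L) = 94 + X² (v(X, L) = 2 + (X*X + 92) = 2 + (X² + 92) = 2 + (92 + X²) = 94 + X²)
B(s) = 17 (B(s) = 12 + (2 - 1*(-3)) = 12 + (2 + 3) = 12 + 5 = 17)
√(B(66) + v(48, 107)) = √(17 + (94 + 48²)) = √(17 + (94 + 2304)) = √(17 + 2398) = √2415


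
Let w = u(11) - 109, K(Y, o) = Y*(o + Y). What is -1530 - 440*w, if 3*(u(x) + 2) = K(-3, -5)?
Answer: 43790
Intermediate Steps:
K(Y, o) = Y*(Y + o)
u(x) = 6 (u(x) = -2 + (-3*(-3 - 5))/3 = -2 + (-3*(-8))/3 = -2 + (⅓)*24 = -2 + 8 = 6)
w = -103 (w = 6 - 109 = -103)
-1530 - 440*w = -1530 - 440*(-103) = -1530 + 45320 = 43790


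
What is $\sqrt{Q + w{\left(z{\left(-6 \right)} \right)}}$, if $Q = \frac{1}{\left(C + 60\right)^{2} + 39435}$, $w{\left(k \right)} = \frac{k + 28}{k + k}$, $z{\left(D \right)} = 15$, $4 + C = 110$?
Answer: $\frac{\sqrt{5789314656390}}{2009730} \approx 1.1972$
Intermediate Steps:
$C = 106$ ($C = -4 + 110 = 106$)
$w{\left(k \right)} = \frac{28 + k}{2 k}$
$Q = \frac{1}{66991}$ ($Q = \frac{1}{\left(106 + 60\right)^{2} + 39435} = \frac{1}{166^{2} + 39435} = \frac{1}{27556 + 39435} = \frac{1}{66991} \approx 1.4927 \cdot 10^{-5}$)
$\sqrt{Q + w{\left(z{\left(-6 \right)} \right)}} = \sqrt{\frac{1}{66991} + \frac{28 + 15}{2 \cdot 15}} = \sqrt{\frac{1}{66991} + \frac{1}{2} \cdot \frac{1}{15} \cdot 43} = \sqrt{\frac{1}{66991} + \frac{43}{30}} = \sqrt{\frac{2880643}{2009730}} = \frac{\sqrt{5789314656390}}{2009730}$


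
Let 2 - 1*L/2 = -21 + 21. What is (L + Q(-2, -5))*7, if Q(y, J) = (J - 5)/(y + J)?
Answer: 38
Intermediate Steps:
Q(y, J) = (-5 + J)/(J + y)
L = 4 (L = 4 - 2*(-21 + 21) = 4 - 2*0 = 4 + 0 = 4)
(L + Q(-2, -5))*7 = (4 + (-5 - 5)/(-5 - 2))*7 = (4 - 10/(-7))*7 = (4 - ⅐*(-10))*7 = (4 + 10/7)*7 = (38/7)*7 = 38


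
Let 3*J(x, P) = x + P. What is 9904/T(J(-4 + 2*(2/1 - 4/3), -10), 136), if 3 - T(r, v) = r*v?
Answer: 89136/5195 ≈ 17.158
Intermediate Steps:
J(x, P) = P/3 + x/3 (J(x, P) = (x + P)/3 = (P + x)/3 = P/3 + x/3)
T(r, v) = 3 - r*v
9904/T(J(-4 + 2*(2/1 - 4/3), -10), 136) = 9904/(3 - 1*((⅓)*(-10) + (-4 + 2*(2/1 - 4/3))/3)*136) = 9904/(3 - 1*(-10/3 + (-4 + 2*(2*1 - 4*⅓))/3)*136) = 9904/(3 - 1*(-10/3 + (-4 + 2*(2 - 4/3))/3)*136) = 9904/(3 - 1*(-10/3 + (-4 + 2*(⅔))/3)*136) = 9904/(3 - 1*(-10/3 + (-4 + 4/3)/3)*136) = 9904/(3 - 1*(-10/3 + (⅓)*(-8/3))*136) = 9904/(3 - 1*(-10/3 - 8/9)*136) = 9904/(3 - 1*(-38/9)*136) = 9904/(3 + 5168/9) = 9904/(5195/9) = 9904*(9/5195) = 89136/5195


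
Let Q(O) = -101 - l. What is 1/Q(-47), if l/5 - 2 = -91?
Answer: 1/344 ≈ 0.0029070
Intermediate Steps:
l = -445 (l = 10 + 5*(-91) = 10 - 455 = -445)
Q(O) = 344 (Q(O) = -101 - 1*(-445) = -101 + 445 = 344)
1/Q(-47) = 1/344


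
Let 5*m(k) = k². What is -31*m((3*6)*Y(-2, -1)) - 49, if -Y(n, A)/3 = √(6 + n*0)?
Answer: -542621/5 ≈ -1.0852e+5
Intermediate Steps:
Y(n, A) = -3*√6 (Y(n, A) = -3*√(6 + n*0) = -3*√(6 + 0) = -3*√6)
m(k) = k²/5
-31*m((3*6)*Y(-2, -1)) - 49 = -31*((3*6)*(-3*√6))²/5 - 49 = -31*(18*(-3*√6))²/5 - 49 = -31*(-54*√6)²/5 - 49 = -31*17496/5 - 49 = -542376/5 - 49 = -542621/5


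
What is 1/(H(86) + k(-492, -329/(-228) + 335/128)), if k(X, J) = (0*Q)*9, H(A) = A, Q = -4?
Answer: 1/86 ≈ 0.011628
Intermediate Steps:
k(X, J) = 0 (k(X, J) = (0*(-4))*9 = 0*9 = 0)
1/(H(86) + k(-492, -329/(-228) + 335/128)) = 1/(86 + 0) = 1/86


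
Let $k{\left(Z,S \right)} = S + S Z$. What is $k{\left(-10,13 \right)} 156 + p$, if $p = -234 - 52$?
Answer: $-18538$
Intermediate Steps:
$p = -286$
$k{\left(-10,13 \right)} 156 + p = 13 \left(1 - 10\right) 156 - 286 = 13 \left(-9\right) 156 - 286 = \left(-117\right) 156 - 286 = -18252 - 286 = -18538$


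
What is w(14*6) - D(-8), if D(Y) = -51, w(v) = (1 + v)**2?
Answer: 7276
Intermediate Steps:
w(14*6) - D(-8) = (1 + 14*6)**2 - 1*(-51) = (1 + 84)**2 + 51 = 85**2 + 51 = 7225 + 51 = 7276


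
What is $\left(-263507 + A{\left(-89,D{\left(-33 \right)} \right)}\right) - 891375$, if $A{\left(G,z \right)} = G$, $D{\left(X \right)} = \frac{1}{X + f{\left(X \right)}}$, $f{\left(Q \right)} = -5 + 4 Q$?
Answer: $-1154971$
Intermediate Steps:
$D{\left(X \right)} = \frac{1}{-5 + 5 X}$ ($D{\left(X \right)} = \frac{1}{X + \left(-5 + 4 X\right)} = \frac{1}{-5 + 5 X}$)
$\left(-263507 + A{\left(-89,D{\left(-33 \right)} \right)}\right) - 891375 = \left(-263507 - 89\right) - 891375 = -263596 - 891375 = -1154971$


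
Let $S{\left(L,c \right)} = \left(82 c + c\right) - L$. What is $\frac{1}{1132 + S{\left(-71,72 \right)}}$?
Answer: $\frac{1}{7179} \approx 0.0001393$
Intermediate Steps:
$S{\left(L,c \right)} = - L + 83 c$ ($S{\left(L,c \right)} = 83 c - L = - L + 83 c$)
$\frac{1}{1132 + S{\left(-71,72 \right)}} = \frac{1}{1132 + \left(\left(-1\right) \left(-71\right) + 83 \cdot 72\right)} = \frac{1}{1132 + \left(71 + 5976\right)} = \frac{1}{1132 + 6047} = \frac{1}{7179}$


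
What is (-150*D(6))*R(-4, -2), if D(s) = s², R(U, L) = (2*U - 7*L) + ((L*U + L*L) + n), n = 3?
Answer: -113400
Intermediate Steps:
R(U, L) = 3 + L² - 7*L + 2*U + L*U (R(U, L) = (2*U - 7*L) + ((L*U + L*L) + 3) = (-7*L + 2*U) + ((L*U + L²) + 3) = (-7*L + 2*U) + ((L² + L*U) + 3) = (-7*L + 2*U) + (3 + L² + L*U) = 3 + L² - 7*L + 2*U + L*U)
(-150*D(6))*R(-4, -2) = (-150*6²)*(3 + (-2)² - 7*(-2) + 2*(-4) - 2*(-4)) = (-150*36)*(3 + 4 + 14 - 8 + 8) = -5400*21 = -113400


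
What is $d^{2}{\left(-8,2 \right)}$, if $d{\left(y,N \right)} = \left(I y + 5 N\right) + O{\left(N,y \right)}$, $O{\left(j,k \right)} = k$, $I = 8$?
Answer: $3844$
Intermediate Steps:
$d{\left(y,N \right)} = 5 N + 9 y$ ($d{\left(y,N \right)} = \left(8 y + 5 N\right) + y = \left(5 N + 8 y\right) + y = 5 N + 9 y$)
$d^{2}{\left(-8,2 \right)} = \left(5 \cdot 2 + 9 \left(-8\right)\right)^{2} = \left(10 - 72\right)^{2} = \left(-62\right)^{2} = 3844$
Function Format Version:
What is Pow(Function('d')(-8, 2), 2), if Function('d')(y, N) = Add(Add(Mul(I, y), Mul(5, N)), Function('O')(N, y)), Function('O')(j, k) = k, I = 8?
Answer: 3844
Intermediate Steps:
Function('d')(y, N) = Add(Mul(5, N), Mul(9, y)) (Function('d')(y, N) = Add(Add(Mul(8, y), Mul(5, N)), y) = Add(Add(Mul(5, N), Mul(8, y)), y) = Add(Mul(5, N), Mul(9, y)))
Pow(Function('d')(-8, 2), 2) = Pow(Add(Mul(5, 2), Mul(9, -8)), 2) = Pow(Add(10, -72), 2) = Pow(-62, 2) = 3844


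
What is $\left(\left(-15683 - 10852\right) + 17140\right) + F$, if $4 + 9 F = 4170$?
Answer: $- \frac{80389}{9} \approx -8932.1$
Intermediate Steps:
$F = \frac{4166}{9}$ ($F = - \frac{4}{9} + \frac{1}{9} \cdot 4170 = - \frac{4}{9} + \frac{1390}{3} = \frac{4166}{9} \approx 462.89$)
$\left(\left(-15683 - 10852\right) + 17140\right) + F = \left(\left(-15683 - 10852\right) + 17140\right) + \frac{4166}{9} = \left(-26535 + 17140\right) + \frac{4166}{9} = -9395 + \frac{4166}{9} = - \frac{80389}{9}$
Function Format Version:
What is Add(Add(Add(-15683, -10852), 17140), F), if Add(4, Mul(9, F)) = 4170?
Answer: Rational(-80389, 9) ≈ -8932.1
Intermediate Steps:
F = Rational(4166, 9) (F = Add(Rational(-4, 9), Mul(Rational(1, 9), 4170)) = Add(Rational(-4, 9), Rational(1390, 3)) = Rational(4166, 9) ≈ 462.89)
Add(Add(Add(-15683, -10852), 17140), F) = Add(Add(Add(-15683, -10852), 17140), Rational(4166, 9)) = Add(Add(-26535, 17140), Rational(4166, 9)) = Add(-9395, Rational(4166, 9)) = Rational(-80389, 9)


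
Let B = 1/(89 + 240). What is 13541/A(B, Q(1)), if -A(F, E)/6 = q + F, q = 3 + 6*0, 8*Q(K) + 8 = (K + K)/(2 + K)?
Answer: -4454989/5928 ≈ -751.52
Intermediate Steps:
B = 1/329 ≈ 0.0030395
Q(K) = -1 + K/(4*(2 + K)) (Q(K) = -1 + ((K + K)/(2 + K))/8 = -1 + ((2*K)/(2 + K))/8 = -1 + (2*K/(2 + K))/8 = -1 + K/(4*(2 + K)))
q = 3 (q = 3 + 0 = 3)
A(F, E) = -18 - 6*F (A(F, E) = -6*(3 + F) = -18 - 6*F)
13541/A(B, Q(1)) = 13541/(-18 - 6*1/329) = 13541/(-18 - 6/329) = 13541/(-5928/329) = 13541*(-329/5928) = -4454989/5928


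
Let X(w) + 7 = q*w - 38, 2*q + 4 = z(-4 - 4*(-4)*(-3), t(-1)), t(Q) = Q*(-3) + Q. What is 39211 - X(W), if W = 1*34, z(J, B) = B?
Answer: 39290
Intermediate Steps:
t(Q) = -2*Q (t(Q) = -3*Q + Q = -2*Q)
q = -1 (q = -2 + (-2*(-1))/2 = -2 + (1/2)*2 = -2 + 1 = -1)
W = 34
X(w) = -45 - w (X(w) = -7 + (-w - 38) = -7 + (-38 - w) = -45 - w)
39211 - X(W) = 39211 - (-45 - 1*34) = 39211 - (-45 - 34) = 39211 - 1*(-79) = 39211 + 79 = 39290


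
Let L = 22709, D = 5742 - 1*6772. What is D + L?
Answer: 21679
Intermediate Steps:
D = -1030 (D = 5742 - 6772 = -1030)
D + L = -1030 + 22709 = 21679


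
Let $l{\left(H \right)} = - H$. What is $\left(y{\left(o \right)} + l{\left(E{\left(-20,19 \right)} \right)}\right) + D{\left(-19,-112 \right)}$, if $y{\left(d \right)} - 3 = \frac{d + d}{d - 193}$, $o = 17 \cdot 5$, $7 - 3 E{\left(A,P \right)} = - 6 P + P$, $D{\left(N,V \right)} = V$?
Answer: $- \frac{7807}{54} \approx -144.57$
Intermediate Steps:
$E{\left(A,P \right)} = \frac{7}{3} + \frac{5 P}{3}$ ($E{\left(A,P \right)} = \frac{7}{3} - \frac{- 6 P + P}{3} = \frac{7}{3} - \frac{\left(-5\right) P}{3} = \frac{7}{3} + \frac{5 P}{3}$)
$o = 85$
$y{\left(d \right)} = 3 + \frac{2 d}{-193 + d}$ ($y{\left(d \right)} = 3 + \frac{d + d}{d - 193} = 3 + \frac{2 d}{-193 + d}$)
$\left(y{\left(o \right)} + l{\left(E{\left(-20,19 \right)} \right)}\right) + D{\left(-19,-112 \right)} = \left(\frac{-579 + 5 \cdot 85}{-193 + 85} - \left(\frac{7}{3} + \frac{5}{3} \cdot 19\right)\right) - 112 = \left(\frac{-579 + 425}{-108} - \left(\frac{7}{3} + \frac{95}{3}\right)\right) - 112 = \left(\left(- \frac{1}{108}\right) \left(-154\right) - 34\right) - 112 = \left(\frac{77}{54} - 34\right) - 112 = - \frac{1759}{54} - 112 = - \frac{7807}{54}$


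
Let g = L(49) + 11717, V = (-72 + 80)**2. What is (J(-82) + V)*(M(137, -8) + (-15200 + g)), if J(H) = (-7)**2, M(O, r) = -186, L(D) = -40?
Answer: -419117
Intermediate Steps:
J(H) = 49
V = 64 (V = 8**2 = 64)
g = 11677 (g = -40 + 11717 = 11677)
(J(-82) + V)*(M(137, -8) + (-15200 + g)) = (49 + 64)*(-186 + (-15200 + 11677)) = 113*(-186 - 3523) = 113*(-3709) = -419117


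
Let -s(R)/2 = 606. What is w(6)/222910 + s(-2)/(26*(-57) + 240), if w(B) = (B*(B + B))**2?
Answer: 23050454/23071185 ≈ 0.99910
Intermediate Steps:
w(B) = 4*B**4 (w(B) = (B*(2*B))**2 = (2*B**2)**2 = 4*B**4)
s(R) = -1212 (s(R) = -2*606 = -1212)
w(6)/222910 + s(-2)/(26*(-57) + 240) = (4*6**4)/222910 - 1212/(26*(-57) + 240) = (4*1296)*(1/222910) - 1212/(-1482 + 240) = 5184*(1/222910) - 1212/(-1242) = 2592/111455 - 1212*(-1/1242) = 2592/111455 + 202/207 = 23050454/23071185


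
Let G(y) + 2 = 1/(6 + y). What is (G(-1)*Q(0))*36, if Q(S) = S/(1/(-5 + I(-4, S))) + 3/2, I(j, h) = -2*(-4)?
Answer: -486/5 ≈ -97.200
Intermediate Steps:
I(j, h) = 8
G(y) = -2 + 1/(6 + y)
Q(S) = 3/2 + 3*S (Q(S) = S/(1/(-5 + 8)) + 3/2 = S/(1/3) + 3*(½) = S/(⅓) + 3/2 = S*3 + 3/2 = 3*S + 3/2 = 3/2 + 3*S)
(G(-1)*Q(0))*36 = (((-11 - 2*(-1))/(6 - 1))*(3/2 + 3*0))*36 = (((-11 + 2)/5)*(3/2 + 0))*36 = (((⅕)*(-9))*(3/2))*36 = -9/5*3/2*36 = -27/10*36 = -486/5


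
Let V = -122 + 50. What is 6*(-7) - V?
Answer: 30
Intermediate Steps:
V = -72
6*(-7) - V = 6*(-7) - 1*(-72) = -42 + 72 = 30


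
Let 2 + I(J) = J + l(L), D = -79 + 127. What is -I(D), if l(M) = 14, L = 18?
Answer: -60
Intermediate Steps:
D = 48
I(J) = 12 + J (I(J) = -2 + (J + 14) = -2 + (14 + J) = 12 + J)
-I(D) = -(12 + 48) = -1*60 = -60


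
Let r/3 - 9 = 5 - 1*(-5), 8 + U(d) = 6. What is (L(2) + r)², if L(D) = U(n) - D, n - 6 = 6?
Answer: 2809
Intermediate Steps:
n = 12 (n = 6 + 6 = 12)
U(d) = -2 (U(d) = -8 + 6 = -2)
r = 57 (r = 27 + 3*(5 - 1*(-5)) = 27 + 3*(5 + 5) = 27 + 3*10 = 27 + 30 = 57)
L(D) = -2 - D
(L(2) + r)² = ((-2 - 1*2) + 57)² = ((-2 - 2) + 57)² = (-4 + 57)² = 53² = 2809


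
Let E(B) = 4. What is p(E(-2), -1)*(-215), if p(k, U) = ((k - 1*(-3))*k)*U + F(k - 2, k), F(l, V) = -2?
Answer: 6450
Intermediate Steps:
p(k, U) = -2 + U*k*(3 + k) (p(k, U) = ((k - 1*(-3))*k)*U - 2 = ((k + 3)*k)*U - 2 = ((3 + k)*k)*U - 2 = (k*(3 + k))*U - 2 = U*k*(3 + k) - 2 = -2 + U*k*(3 + k))
p(E(-2), -1)*(-215) = (-2 - 1*4² + 3*(-1)*4)*(-215) = (-2 - 1*16 - 12)*(-215) = (-2 - 16 - 12)*(-215) = -30*(-215) = 6450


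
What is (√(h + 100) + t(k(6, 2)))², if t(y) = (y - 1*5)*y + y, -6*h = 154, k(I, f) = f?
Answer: (-12 + √669)²/9 ≈ 21.360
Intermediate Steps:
h = -77/3 (h = -⅙*154 = -77/3 ≈ -25.667)
t(y) = y + y*(-5 + y) (t(y) = (y - 5)*y + y = (-5 + y)*y + y = y*(-5 + y) + y = y + y*(-5 + y))
(√(h + 100) + t(k(6, 2)))² = (√(-77/3 + 100) + 2*(-4 + 2))² = (√(223/3) + 2*(-2))² = (√669/3 - 4)² = (-4 + √669/3)²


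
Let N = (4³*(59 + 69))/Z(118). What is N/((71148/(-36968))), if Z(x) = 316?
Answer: -18927616/1405173 ≈ -13.470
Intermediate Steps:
N = 2048/79 (N = (4³*(59 + 69))/316 = (64*128)*(1/316) = 8192*(1/316) = 2048/79 ≈ 25.924)
N/((71148/(-36968))) = 2048/(79*((71148/(-36968)))) = 2048/(79*((71148*(-1/36968)))) = 2048/(79*(-17787/9242)) = (2048/79)*(-9242/17787) = -18927616/1405173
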